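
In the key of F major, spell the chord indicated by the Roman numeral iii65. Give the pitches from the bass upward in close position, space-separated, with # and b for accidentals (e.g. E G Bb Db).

The numeral's case and figure indicate a minor seventh chord. In F major its root, scale degree 3, is A.
That chord is spelled A-C-E-G.
With the 65 figure the chord is in first inversion; from the bass C upward in close position it reads C-E-G-A.

C E G A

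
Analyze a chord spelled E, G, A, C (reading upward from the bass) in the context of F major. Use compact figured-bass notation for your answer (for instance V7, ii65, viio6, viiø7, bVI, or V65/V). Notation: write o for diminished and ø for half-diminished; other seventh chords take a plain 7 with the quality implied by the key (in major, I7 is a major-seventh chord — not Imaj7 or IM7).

iii43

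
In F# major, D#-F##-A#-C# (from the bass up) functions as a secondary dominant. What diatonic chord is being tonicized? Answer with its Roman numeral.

The chord is a dominant seventh chord on D#.
A dominant resolves down a perfect fifth: D# → G#. In F# major, G# is scale degree 2, i.e. ii.

ii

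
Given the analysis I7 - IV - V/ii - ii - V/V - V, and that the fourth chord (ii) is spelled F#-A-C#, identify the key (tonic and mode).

The chord F#m is a minor triad rooted on F#; its label is ii.
ii on F# implies F# is the supertonic; that puts the tonic at E, and the lowercase numeral fits major mode.

E major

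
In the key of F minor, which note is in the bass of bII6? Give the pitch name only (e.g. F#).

bII in F minor has root Gb; the chord is Gb-Bb-Db.
The figure 6 means first inversion — the third is in the bass.

Bb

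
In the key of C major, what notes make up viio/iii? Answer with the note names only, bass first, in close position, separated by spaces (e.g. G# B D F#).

The slash marks an applied leading-tone chord: viio of iii. In C major, iii is E, so the leading tone to it is D#, a half step below.
Building a diminished triad on D# gives D#-F#-A.

D# F# A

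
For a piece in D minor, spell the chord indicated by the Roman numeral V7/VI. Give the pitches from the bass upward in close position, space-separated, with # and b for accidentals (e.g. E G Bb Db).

The slash means an applied dominant: we want the dominant of VI. In D minor, VI is Bb major, and its dominant is built on F.
Building a dominant seventh chord on F gives F-A-C-Eb.

F A C Eb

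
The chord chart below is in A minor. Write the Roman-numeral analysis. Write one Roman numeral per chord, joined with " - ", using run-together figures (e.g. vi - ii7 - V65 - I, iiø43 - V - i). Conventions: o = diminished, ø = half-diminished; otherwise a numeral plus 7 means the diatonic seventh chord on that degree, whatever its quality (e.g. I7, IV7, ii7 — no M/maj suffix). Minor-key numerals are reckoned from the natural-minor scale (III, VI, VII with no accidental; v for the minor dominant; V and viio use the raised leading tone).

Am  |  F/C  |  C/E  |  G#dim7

Am: minor triad on A = scale degree 1 → i.
F/C: root F is the submediant; major triad there is VI64.
C/E: major triad on C = scale degree 3 → III6.
G#dim7: root G# is the leading tone; fully diminished seventh chord there is viio7.

i - VI64 - III6 - viio7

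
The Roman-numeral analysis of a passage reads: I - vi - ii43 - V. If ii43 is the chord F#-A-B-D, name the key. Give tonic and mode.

A major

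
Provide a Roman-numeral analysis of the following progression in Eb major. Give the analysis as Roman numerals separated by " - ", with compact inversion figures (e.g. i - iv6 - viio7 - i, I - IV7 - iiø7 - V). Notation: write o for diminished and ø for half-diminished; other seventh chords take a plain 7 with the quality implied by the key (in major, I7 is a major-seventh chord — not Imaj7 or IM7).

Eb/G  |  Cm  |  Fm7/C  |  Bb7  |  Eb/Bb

Eb/G: root Eb is the tonic; major triad there is I6.
Cm has root C, degree 6 in Eb major, so vi.
Fm7/C: minor seventh chord on F = scale degree 2 → ii43.
Bb7: root Bb is the dominant; dominant seventh chord there is V7.
Eb/Bb: root Eb is the tonic; major triad there is I64.

I6 - vi - ii43 - V7 - I64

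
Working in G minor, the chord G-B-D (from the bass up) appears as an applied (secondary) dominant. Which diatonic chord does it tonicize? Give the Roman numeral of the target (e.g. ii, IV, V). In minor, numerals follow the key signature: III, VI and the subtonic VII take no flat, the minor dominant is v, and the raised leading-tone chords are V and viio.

The chord is a major triad on G.
A dominant resolves down a perfect fifth: G → C. In G minor, C is scale degree 4, i.e. iv.

iv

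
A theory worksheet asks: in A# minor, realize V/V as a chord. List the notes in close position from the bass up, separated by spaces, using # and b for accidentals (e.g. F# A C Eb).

B# D## F##

The slash means an applied dominant: we want the dominant of V. In A# minor, V is E# major, and its dominant is built on B#.
Building a major triad on B# gives B#-D##-F##.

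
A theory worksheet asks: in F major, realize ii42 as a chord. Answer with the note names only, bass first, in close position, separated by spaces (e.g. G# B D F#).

F G Bb D

In F major, scale degree 2 is G, and the diatonic chord built there is a minor seventh chord.
That chord is spelled G-Bb-D-F.
With the 42 figure the chord is in third inversion; from the bass F upward in close position it reads F-G-Bb-D.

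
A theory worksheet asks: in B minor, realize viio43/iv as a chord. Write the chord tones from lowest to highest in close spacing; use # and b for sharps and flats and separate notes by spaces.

A C D# F#

The slash marks an applied leading-tone chord: viio of iv. In B minor, iv is E, so the leading tone to it is D#, a half step below.
Building a fully diminished seventh chord on D# gives D#-F#-A-C.
With the 43 figure the chord is in second inversion; from the bass A upward in close position it reads A-C-D#-F#.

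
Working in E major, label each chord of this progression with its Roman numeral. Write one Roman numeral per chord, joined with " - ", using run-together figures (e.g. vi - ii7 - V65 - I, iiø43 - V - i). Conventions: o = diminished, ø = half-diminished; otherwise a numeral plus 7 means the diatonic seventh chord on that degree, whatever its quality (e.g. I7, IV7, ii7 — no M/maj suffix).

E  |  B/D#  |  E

E has root E, degree 1 in E major, so I.
B/D# has root B, degree 5 in E major, so V6.
E has root E, degree 1 in E major, so I.

I - V6 - I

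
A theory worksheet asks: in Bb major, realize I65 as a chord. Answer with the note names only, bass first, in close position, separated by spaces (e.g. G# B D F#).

D F A Bb

The numeral's case and figure indicate a major seventh chord. In Bb major its root, the first degree, is Bb.
That chord is spelled Bb-D-F-A.
With the 65 figure the chord is in first inversion; from the bass D upward in close position it reads D-F-A-Bb.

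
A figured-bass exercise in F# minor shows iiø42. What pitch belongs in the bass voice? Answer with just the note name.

iiø in F# minor has root G#; the chord is G#-B-D-F#.
The figure 42 means third inversion — the seventh is in the bass.

F#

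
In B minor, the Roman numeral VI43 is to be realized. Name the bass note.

VI in B minor has root G; the chord is G-B-D-F#.
The figure 43 means second inversion — the fifth is in the bass.

D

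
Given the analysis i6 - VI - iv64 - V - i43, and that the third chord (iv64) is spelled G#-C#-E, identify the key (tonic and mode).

G# minor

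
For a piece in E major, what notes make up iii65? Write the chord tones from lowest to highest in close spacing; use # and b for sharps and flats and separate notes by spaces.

B D# F# G#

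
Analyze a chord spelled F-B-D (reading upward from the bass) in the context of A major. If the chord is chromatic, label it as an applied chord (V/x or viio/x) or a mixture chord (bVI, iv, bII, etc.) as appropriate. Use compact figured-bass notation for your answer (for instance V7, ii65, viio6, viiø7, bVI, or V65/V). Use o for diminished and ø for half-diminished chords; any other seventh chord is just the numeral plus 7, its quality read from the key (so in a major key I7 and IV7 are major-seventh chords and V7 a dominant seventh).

The pitches B-D-F form a diminished triad rooted on B.
B is the second degree of A major. This is the diminished supertonic triad, borrowed from the parallel minor.
With F in the bass the chord is in second inversion, so the figured bass is 64.

iio64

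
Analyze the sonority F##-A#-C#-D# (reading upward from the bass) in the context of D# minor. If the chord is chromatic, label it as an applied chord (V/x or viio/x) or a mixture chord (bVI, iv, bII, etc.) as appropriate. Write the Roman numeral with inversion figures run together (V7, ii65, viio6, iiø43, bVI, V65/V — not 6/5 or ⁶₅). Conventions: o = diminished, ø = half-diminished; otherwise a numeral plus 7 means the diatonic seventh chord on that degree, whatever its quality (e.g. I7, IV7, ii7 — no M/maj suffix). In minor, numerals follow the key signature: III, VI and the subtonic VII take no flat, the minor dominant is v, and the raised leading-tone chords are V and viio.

V65/iv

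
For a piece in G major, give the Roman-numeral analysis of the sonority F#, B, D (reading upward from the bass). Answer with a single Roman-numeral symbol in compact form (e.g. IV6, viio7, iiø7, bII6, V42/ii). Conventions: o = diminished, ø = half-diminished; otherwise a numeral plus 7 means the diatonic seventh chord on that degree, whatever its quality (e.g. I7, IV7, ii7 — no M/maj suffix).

The pitches B-D-F# form a minor triad rooted on B.
In G major, B is the mediant; the diatonic minor triad there is iii.
With F# in the bass the chord is in second inversion, so the figured bass is 64.

iii64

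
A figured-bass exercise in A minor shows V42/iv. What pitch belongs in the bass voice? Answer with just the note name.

The applied chord V42/iv is rooted on A: A-C#-E-G.
The figure 42 means third inversion — the seventh is in the bass.

G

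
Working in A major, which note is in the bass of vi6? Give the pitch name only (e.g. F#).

vi in A major has root F#; the chord is F#-A-C#.
The figure 6 means first inversion — the third is in the bass.

A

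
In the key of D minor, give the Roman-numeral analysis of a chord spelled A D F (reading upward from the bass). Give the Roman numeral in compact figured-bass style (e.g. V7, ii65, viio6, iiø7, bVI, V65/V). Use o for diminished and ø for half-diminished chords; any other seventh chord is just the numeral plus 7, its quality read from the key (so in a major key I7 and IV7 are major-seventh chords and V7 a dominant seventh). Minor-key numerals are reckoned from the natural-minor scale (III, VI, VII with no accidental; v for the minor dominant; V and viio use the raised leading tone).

The pitches D-F-A form a minor triad rooted on D.
In D minor, D is the tonic; the diatonic minor triad there is i.
With A in the bass the chord is in second inversion, so the figured bass is 64.

i64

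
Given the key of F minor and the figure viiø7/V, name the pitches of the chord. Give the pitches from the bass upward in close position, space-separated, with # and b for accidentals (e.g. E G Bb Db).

The slash marks an applied leading-tone chord: viio of V. In F minor, V is C, so the leading tone to it is B, a half step below.
Building a half-diminished seventh chord on B gives B-D-F-A.

B D F A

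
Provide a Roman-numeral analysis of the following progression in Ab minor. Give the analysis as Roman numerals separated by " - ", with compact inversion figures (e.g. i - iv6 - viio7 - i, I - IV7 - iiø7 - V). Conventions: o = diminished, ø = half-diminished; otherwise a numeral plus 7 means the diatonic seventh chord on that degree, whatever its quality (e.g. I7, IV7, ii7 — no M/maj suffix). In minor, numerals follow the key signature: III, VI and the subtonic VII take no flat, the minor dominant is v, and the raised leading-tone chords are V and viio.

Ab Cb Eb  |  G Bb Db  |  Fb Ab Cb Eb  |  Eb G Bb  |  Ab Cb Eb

i - viio - VI7 - V - i

Ab-Cb-Eb has root Ab, degree 1 in Ab minor, so i.
G-Bb-Db has root G, degree 7 in Ab minor, so viio.
Fb-Ab-Cb-Eb: major seventh chord on Fb = scale degree 6 → VI7.
Eb-G-Bb: major triad on Eb = scale degree 5 → V.
Ab-Cb-Eb: minor triad on Ab = scale degree 1 → i.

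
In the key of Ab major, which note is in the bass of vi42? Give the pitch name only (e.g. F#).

Eb

vi in Ab major has root F; the chord is F-Ab-C-Eb.
The figure 42 means third inversion — the seventh is in the bass.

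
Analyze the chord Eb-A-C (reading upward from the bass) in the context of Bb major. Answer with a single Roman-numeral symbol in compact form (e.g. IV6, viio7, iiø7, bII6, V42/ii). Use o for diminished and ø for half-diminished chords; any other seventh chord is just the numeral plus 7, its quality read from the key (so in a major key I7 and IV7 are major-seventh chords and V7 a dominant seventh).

The pitches A-C-Eb form a diminished triad rooted on A.
A is scale degree 7 in Bb major, and a diminished triad on that degree is written viio.
With Eb in the bass the chord is in second inversion, so the figured bass is 64.

viio64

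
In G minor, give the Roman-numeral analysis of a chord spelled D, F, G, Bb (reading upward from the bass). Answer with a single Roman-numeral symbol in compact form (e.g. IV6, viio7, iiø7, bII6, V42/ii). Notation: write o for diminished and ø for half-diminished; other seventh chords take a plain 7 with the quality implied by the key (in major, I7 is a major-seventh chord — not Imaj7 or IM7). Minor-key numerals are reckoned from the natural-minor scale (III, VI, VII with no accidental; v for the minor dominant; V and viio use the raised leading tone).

Stacked in thirds the chord is G-Bb-D-F: a minor seventh chord on G.
In G minor, G is the tonic; the diatonic minor seventh chord there is i7.
With D in the bass the chord is in second inversion, so the figured bass is 43.

i43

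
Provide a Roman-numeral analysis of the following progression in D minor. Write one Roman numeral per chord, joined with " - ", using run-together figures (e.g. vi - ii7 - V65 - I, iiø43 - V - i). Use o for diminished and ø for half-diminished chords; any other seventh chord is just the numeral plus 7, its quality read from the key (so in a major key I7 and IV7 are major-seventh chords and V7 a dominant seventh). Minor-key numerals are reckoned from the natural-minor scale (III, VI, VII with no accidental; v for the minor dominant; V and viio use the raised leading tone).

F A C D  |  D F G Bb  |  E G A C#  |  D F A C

F-A-C-D: minor seventh chord on D = scale degree 1 → i65.
D-F-G-Bb: root G is the subdominant; minor seventh chord there is iv43.
E-G-A-C#: dominant seventh chord on A = scale degree 5 → V43.
D-F-A-C: root D is the tonic; minor seventh chord there is i7.

i65 - iv43 - V43 - i7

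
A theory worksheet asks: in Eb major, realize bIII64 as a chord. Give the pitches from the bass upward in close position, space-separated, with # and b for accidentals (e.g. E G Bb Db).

Scale degree 3 in Eb major is G; lowering it a half step gives Gb. bIII64 is a major triad on the lowered third degree, borrowed from the parallel minor.
So the chord is Gb-Bb-Db, a major triad.
The figured bass 64 indicates second inversion, placing the fifth (Db) in the bass: Db-Gb-Bb.

Db Gb Bb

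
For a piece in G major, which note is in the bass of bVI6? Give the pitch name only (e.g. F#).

G

bVI in G major has root Eb; the chord is Eb-G-Bb.
The figure 6 means first inversion — the third is in the bass.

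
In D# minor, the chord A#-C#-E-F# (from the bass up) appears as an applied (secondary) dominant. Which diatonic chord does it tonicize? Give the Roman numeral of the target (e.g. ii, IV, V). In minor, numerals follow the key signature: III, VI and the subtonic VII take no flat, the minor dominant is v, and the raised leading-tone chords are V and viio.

VI

The chord is a dominant seventh chord on F#.
A dominant resolves down a perfect fifth: F# → B. In D# minor, B is scale degree 6, i.e. VI.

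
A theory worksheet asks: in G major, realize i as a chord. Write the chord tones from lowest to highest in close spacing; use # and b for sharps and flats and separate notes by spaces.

G Bb D

Scale degree 1 in G major is G; here the chord built on it is altered to a minor triad. i is the minor tonic, borrowed from the parallel minor.
So the chord is G-Bb-D, a minor triad.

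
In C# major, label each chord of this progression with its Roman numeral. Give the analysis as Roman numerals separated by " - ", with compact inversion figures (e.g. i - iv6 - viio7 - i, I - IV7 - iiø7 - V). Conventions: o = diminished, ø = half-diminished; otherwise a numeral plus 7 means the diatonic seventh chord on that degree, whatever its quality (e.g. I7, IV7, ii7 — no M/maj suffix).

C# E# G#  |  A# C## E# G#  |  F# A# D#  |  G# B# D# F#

I - V7/ii - ii6 - V7

C#-E#-G# has root C#, degree 1 in C# major, so I.
A#-C##-E#-G#: chromatic; A# is V of ii, so V7/ii.
F#-A#-D# has root D#, degree 2 in C# major, so ii6.
G#-B#-D#-F#: root G# is the dominant; dominant seventh chord there is V7.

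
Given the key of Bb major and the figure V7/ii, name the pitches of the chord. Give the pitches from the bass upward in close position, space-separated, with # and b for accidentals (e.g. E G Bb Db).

G B D F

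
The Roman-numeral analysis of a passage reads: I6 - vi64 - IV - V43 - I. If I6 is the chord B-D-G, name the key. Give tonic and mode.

G major

I6 is given as B-D-G — a major triad with root G.
If G is scale degree 1 and the mode makes that degree carry a major triad, the tonic is G and the mode is major.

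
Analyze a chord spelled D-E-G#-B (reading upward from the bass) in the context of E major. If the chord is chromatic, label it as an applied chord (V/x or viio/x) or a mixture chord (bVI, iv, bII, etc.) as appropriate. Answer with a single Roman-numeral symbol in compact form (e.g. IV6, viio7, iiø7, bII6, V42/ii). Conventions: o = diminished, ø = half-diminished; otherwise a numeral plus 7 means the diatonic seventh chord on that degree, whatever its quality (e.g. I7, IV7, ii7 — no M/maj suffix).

Stacked in thirds the chord is E-G#-B-D: a dominant seventh chord on E.
E is not a diatonic chord root with this quality in E major, but it lies a perfect fifth above A (IV), so the chord functions as an applied dominant of IV.
With D in the bass the chord is in third inversion, so the figured bass is 42.

V42/IV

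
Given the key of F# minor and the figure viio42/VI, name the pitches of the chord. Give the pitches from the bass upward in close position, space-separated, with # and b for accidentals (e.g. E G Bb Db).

Bb C# E G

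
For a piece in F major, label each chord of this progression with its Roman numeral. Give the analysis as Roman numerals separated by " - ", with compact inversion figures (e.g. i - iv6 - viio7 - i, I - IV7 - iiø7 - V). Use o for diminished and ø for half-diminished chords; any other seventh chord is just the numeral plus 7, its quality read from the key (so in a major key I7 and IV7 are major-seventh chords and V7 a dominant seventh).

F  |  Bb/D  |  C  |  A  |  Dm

F has root F, degree 1 in F major, so I.
Bb/D: root Bb is the subdominant; major triad there is IV6.
C: major triad on C = scale degree 5 → V.
A: a major triad on A, the applied dominant of vi → V/vi.
Dm has root D, degree 6 in F major, so vi.

I - IV6 - V - V/vi - vi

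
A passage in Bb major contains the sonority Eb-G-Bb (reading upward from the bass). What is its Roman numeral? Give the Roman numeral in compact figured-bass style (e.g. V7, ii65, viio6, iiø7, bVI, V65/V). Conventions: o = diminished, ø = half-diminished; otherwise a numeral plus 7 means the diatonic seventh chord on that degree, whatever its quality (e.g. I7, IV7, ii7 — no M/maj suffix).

Stacked in thirds the chord is Eb-G-Bb: a major triad on Eb.
Eb is scale degree 4 in Bb major, and a major triad on that degree is written IV.

IV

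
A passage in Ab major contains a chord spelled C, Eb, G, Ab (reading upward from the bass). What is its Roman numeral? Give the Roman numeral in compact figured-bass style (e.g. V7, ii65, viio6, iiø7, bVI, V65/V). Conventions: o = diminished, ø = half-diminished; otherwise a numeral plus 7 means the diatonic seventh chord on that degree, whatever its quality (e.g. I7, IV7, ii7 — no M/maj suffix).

The pitches Ab-C-Eb-G form a major seventh chord rooted on Ab.
Ab is scale degree 1 in Ab major, and a major seventh chord on that degree is written I7.
With C in the bass the chord is in first inversion, so the figured bass is 65.

I65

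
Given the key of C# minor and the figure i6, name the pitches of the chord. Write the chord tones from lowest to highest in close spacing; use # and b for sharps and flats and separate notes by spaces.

E G# C#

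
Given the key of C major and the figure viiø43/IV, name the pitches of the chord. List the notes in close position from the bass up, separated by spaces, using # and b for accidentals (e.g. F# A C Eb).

viiø43/IV is a secondary leading-tone chord. The target IV is F in C major; the applied chord is rooted a semitone below, on E.
Building a half-diminished seventh chord on E gives E-G-Bb-D.
The figured bass 43 indicates second inversion, placing the fifth (Bb) in the bass: Bb-D-E-G.

Bb D E G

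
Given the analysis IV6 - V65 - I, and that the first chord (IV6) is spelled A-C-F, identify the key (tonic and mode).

C major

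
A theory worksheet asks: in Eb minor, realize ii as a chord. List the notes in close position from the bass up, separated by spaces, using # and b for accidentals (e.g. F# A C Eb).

Scale degree 2 in Eb minor is F; here the chord built on it is altered to a minor triad. ii is the minor supertonic, borrowed from the parallel major (the Dorian ii).
So the chord is F-Ab-C.

F Ab C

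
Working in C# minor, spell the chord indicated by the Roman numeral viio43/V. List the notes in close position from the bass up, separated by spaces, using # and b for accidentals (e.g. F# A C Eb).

The slash marks an applied leading-tone chord: viio of V. In C# minor, V is G#, so the leading tone to it is F##, a half step below.
Building a fully diminished seventh chord on F## gives F##-A#-C#-E.
With the 43 figure the chord is in second inversion; from the bass C# upward in close position it reads C#-E-F##-A#.

C# E F## A#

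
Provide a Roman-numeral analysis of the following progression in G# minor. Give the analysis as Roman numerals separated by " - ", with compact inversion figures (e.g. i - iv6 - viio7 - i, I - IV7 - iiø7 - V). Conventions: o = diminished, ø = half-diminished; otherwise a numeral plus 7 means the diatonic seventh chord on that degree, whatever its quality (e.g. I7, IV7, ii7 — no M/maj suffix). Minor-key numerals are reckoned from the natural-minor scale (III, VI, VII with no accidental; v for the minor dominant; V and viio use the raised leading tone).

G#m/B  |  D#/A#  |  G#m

i6 - V64 - i

G#m/B: root G# is the tonic; minor triad there is i6.
D#/A# has root D#, degree 5 in G# minor, so V64.
G#m has root G#, degree 1 in G# minor, so i.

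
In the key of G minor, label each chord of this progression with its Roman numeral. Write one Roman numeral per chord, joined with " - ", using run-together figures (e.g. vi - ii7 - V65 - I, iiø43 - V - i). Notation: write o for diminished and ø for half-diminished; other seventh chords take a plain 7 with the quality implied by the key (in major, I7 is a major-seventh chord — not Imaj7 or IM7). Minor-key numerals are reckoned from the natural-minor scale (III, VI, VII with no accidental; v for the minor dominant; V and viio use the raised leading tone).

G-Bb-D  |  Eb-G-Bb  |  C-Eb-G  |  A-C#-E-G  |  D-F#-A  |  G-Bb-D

i - VI - iv - V7/V - V - i

G-Bb-D: root G is the tonic; minor triad there is i.
Eb-G-Bb: major triad on Eb = scale degree 6 → VI.
C-Eb-G: root C is the subdominant; minor triad there is iv.
A-C#-E-G: chromatic; A is V of V, so V7/V.
D-F#-A: root D is the dominant; major triad there is V.
G-Bb-D: minor triad on G = scale degree 1 → i.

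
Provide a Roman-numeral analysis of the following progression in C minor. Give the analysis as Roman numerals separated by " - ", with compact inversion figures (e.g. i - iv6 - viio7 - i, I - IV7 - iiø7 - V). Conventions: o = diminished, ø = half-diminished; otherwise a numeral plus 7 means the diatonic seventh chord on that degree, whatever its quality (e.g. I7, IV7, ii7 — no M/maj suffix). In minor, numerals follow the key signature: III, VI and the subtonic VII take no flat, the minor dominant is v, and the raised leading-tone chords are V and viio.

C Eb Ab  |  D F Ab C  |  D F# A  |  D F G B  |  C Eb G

VI6 - iiø7 - V/V - V43 - i

C-Eb-Ab has root Ab, degree 6 in C minor, so VI6.
D-F-Ab-C has root D, degree 2 in C minor, so iiø7.
D-F#-A: chromatic; D is V of V, so V/V.
D-F-G-B has root G, degree 5 in C minor, so V43.
C-Eb-G: root C is the tonic; minor triad there is i.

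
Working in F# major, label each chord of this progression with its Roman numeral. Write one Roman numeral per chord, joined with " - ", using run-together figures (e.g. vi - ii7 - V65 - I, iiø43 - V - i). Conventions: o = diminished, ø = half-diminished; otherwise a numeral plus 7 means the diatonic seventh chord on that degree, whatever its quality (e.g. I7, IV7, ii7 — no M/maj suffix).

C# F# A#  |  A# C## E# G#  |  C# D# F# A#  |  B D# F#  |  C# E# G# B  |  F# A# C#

C#-F#-A#: root F# is the tonic; major triad there is I64.
A#-C##-E#-G#: chromatic; A# is V of vi, so V7/vi.
C#-D#-F#-A#: minor seventh chord on D# = scale degree 6 → vi42.
B-D#-F#: root B is the subdominant; major triad there is IV.
C#-E#-G#-B: root C# is the dominant; dominant seventh chord there is V7.
F#-A#-C# has root F#, degree 1 in F# major, so I.

I64 - V7/vi - vi42 - IV - V7 - I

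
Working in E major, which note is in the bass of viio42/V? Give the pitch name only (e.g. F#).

G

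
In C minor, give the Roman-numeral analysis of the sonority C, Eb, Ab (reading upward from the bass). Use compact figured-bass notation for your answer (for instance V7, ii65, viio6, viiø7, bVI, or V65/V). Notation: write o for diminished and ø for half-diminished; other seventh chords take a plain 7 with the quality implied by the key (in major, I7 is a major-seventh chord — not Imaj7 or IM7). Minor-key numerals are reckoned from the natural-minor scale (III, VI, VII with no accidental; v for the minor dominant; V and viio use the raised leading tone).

The pitches Ab-C-Eb form a major triad rooted on Ab.
In C minor, Ab is the submediant; the diatonic major triad there is VI.
With C in the bass the chord is in first inversion, so the figured bass is 6.

VI6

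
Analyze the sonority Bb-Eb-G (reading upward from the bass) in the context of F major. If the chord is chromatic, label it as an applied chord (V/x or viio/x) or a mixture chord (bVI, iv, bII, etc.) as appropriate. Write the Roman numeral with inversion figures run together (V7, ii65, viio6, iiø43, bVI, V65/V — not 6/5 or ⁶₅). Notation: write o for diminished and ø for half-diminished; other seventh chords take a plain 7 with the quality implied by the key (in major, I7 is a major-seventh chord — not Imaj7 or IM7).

The pitches Eb-G-Bb form a major triad rooted on Eb.
Eb is the lowered seventh degree of F major (diatonic 7 would be E). This is a major triad on the lowered seventh degree (the subtonic), borrowed from the parallel minor.
With Bb in the bass the chord is in second inversion, so the figured bass is 64.

bVII64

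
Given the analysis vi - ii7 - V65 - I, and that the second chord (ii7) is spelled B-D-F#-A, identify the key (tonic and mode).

The chord Bm7 is a minor seventh chord rooted on B; its label is ii7.
ii7 on B implies B is the supertonic; that puts the tonic at A, and the lowercase numeral fits major mode.

A major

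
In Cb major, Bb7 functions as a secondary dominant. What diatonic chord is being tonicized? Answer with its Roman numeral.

The chord is a dominant seventh chord on Bb.
A dominant resolves down a perfect fifth: Bb → Eb. In Cb major, Eb is scale degree 3, i.e. iii.

iii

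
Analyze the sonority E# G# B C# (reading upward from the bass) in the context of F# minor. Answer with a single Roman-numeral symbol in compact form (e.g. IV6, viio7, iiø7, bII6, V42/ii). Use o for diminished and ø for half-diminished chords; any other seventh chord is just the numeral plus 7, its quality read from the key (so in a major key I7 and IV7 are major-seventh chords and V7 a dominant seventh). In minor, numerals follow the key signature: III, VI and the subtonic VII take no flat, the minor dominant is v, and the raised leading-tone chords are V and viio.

V65

The pitches C#-E#-G#-B form a dominant seventh chord rooted on C#.
In F# minor, C# is the dominant; the diatonic dominant seventh chord there is V7.
With E# in the bass the chord is in first inversion, so the figured bass is 65.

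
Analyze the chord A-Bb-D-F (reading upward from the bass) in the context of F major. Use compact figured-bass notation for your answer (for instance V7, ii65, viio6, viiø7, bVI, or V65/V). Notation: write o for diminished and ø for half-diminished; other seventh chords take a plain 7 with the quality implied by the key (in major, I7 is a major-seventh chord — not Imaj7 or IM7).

The pitches Bb-D-F-A form a major seventh chord rooted on Bb.
In F major, Bb is the subdominant; the diatonic major seventh chord there is IV7.
With A in the bass the chord is in third inversion, so the figured bass is 42.

IV42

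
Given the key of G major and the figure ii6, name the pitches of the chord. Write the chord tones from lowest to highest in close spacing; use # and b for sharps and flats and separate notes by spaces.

C E A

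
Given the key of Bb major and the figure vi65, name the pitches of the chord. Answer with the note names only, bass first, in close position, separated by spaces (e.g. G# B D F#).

The numeral's case and figure indicate a minor seventh chord. In Bb major its root, the submediant, is G.
That chord is spelled G-Bb-D-F.
The figured bass 65 indicates first inversion, placing the third (Bb) in the bass: Bb-D-F-G.

Bb D F G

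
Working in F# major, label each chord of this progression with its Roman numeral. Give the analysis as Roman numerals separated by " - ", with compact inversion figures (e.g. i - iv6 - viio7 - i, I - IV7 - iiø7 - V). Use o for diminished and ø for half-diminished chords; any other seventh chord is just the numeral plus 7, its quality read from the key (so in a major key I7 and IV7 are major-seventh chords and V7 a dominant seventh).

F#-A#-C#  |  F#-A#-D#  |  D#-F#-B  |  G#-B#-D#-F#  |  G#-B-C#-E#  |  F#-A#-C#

F#-A#-C#: major triad on F# = scale degree 1 → I.
F#-A#-D#: root D# is the submediant; minor triad there is vi6.
D#-F#-B: root B is the subdominant; major triad there is IV6.
G#-B#-D#-F#: a dominant seventh chord on G#, the applied dominant of V → V7/V.
G#-B-C#-E# has root C#, degree 5 in F# major, so V43.
F#-A#-C#: major triad on F# = scale degree 1 → I.

I - vi6 - IV6 - V7/V - V43 - I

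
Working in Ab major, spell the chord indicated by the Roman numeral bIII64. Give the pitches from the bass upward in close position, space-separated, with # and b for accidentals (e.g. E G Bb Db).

Gb Cb Eb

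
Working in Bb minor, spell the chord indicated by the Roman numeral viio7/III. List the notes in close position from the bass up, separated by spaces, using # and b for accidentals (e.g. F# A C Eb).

C Eb Gb Bbb

viio7/III is a secondary leading-tone chord. The target III is Db in Bb minor; the applied chord is rooted a semitone below, on C.
Building a fully diminished seventh chord on C gives C-Eb-Gb-Bbb.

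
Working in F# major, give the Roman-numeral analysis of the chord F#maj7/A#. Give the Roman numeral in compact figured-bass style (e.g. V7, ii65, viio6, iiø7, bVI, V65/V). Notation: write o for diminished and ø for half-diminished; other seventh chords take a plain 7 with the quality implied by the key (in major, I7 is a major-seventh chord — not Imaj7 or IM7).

The pitches F#-A#-C#-E# form a major seventh chord rooted on F#.
In F# major, F# is the tonic; the diatonic major seventh chord there is I7.
With A# in the bass the chord is in first inversion, so the figured bass is 65.

I65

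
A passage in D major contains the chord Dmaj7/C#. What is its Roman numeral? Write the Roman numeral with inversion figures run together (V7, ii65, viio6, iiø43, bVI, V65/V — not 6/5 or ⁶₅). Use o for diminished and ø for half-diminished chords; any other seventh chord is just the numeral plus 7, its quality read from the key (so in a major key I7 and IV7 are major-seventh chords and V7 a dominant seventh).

I42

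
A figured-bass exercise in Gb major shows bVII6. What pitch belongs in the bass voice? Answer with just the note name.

bVII in Gb major has root Fb; the chord is Fb-Ab-Cb.
The figure 6 means first inversion — the third is in the bass.

Ab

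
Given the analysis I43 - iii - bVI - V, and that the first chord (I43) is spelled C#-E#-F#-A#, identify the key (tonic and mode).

F# major

The anchor chord is a major seventh chord on F#, labeled I43.
If F# is scale degree 1 and the mode makes that degree carry a major seventh chord, the tonic is F# and the mode is major.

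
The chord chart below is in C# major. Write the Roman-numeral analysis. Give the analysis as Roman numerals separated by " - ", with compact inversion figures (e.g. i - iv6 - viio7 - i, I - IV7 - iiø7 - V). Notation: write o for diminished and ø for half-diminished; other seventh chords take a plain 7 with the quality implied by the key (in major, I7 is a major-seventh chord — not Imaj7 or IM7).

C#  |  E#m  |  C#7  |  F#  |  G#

C#: major triad on C# = scale degree 1 → I.
E#m: root E# is the mediant; minor triad there is iii.
C#7: chromatic; C# is V of IV, so V7/IV.
F#: root F# is the subdominant; major triad there is IV.
G#: root G# is the dominant; major triad there is V.

I - iii - V7/IV - IV - V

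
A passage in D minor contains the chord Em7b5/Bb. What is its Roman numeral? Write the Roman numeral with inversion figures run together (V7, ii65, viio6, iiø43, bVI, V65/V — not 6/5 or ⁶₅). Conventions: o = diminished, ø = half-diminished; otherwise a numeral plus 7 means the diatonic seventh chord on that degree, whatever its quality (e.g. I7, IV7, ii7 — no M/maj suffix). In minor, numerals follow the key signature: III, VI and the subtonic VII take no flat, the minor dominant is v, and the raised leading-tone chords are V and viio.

Stacked in thirds the chord is E-G-Bb-D: a half-diminished seventh chord on E.
E is scale degree 2 in D minor, and a half-diminished seventh chord on that degree is written iiø7.
With Bb in the bass the chord is in second inversion, so the figured bass is 43.

iiø43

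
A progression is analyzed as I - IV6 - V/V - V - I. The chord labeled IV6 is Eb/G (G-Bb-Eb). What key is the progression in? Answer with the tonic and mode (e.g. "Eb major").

Bb major

IV6 is given as G-Bb-Eb — a major triad with root Eb.
IV6 on Eb implies Eb is the subdominant; that puts the tonic at Bb, and the uppercase numeral fits major mode.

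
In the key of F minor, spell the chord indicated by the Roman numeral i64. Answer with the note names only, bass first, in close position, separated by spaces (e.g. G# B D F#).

C F Ab

In F minor, the first degree is F, and the diatonic chord built there is a minor triad.
Stacking thirds from F gives F-Ab-C.
With the 64 figure the chord is in second inversion; from the bass C upward in close position it reads C-F-Ab.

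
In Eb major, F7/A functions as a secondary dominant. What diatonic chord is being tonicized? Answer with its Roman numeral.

V

The chord is a dominant seventh chord on F.
A dominant resolves down a perfect fifth: F → Bb. In Eb major, Bb is scale degree 5, i.e. V.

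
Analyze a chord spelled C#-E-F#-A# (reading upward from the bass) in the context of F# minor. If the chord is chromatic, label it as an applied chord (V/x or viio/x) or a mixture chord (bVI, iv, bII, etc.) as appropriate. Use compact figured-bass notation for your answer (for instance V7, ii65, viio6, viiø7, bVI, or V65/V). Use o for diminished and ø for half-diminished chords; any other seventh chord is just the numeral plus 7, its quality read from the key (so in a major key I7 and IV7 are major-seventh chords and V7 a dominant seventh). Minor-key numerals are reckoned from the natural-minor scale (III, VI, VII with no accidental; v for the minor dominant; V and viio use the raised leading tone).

V43/iv

The pitches F#-A#-C#-E form a dominant seventh chord rooted on F#.
F# is not a diatonic chord root with this quality in F# minor, but it lies a perfect fifth above B (iv), so the chord functions as an applied dominant of iv.
With C# in the bass the chord is in second inversion, so the figured bass is 43.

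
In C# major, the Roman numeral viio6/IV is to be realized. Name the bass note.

G#

The applied chord viio6/IV is rooted on E#: E#-G#-B.
The figure 6 means first inversion — the third is in the bass.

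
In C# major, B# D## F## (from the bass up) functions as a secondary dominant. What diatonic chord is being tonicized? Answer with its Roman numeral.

iii

The chord is a major triad on B#.
A dominant resolves down a perfect fifth: B# → E#. In C# major, E# is scale degree 3, i.e. iii.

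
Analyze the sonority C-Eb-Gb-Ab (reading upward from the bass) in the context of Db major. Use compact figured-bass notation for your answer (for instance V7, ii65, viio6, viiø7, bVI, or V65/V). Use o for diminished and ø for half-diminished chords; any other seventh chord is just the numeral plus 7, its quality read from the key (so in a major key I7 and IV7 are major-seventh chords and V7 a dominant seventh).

V65

Stacked in thirds the chord is Ab-C-Eb-Gb: a dominant seventh chord on Ab.
Ab is scale degree 5 in Db major, and a dominant seventh chord on that degree is written V7.
With C in the bass the chord is in first inversion, so the figured bass is 65.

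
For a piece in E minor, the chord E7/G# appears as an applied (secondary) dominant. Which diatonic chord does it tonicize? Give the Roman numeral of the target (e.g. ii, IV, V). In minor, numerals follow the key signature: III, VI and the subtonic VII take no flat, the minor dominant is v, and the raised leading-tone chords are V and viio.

iv

The chord is a dominant seventh chord on E.
A dominant resolves down a perfect fifth: E → A. In E minor, A is scale degree 4, i.e. iv.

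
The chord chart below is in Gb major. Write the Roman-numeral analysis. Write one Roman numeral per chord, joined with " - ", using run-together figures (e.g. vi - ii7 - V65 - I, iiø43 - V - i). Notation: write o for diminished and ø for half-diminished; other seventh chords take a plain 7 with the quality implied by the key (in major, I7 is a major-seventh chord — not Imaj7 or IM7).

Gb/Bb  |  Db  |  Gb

I6 - V - I

Gb/Bb: root Gb is the tonic; major triad there is I6.
Db: root Db is the dominant; major triad there is V.
Gb: root Gb is the tonic; major triad there is I.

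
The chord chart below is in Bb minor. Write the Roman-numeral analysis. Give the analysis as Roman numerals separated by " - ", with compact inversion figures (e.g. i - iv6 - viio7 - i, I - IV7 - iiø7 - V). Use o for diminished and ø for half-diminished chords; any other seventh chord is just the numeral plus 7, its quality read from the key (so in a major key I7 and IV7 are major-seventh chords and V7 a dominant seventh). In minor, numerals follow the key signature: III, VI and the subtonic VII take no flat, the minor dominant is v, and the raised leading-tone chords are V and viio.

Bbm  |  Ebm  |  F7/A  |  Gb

i - iv - V65 - VI

Bbm has root Bb, degree 1 in Bb minor, so i.
Ebm: minor triad on Eb = scale degree 4 → iv.
F7/A: root F is the dominant; dominant seventh chord there is V65.
Gb: major triad on Gb = scale degree 6 → VI.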